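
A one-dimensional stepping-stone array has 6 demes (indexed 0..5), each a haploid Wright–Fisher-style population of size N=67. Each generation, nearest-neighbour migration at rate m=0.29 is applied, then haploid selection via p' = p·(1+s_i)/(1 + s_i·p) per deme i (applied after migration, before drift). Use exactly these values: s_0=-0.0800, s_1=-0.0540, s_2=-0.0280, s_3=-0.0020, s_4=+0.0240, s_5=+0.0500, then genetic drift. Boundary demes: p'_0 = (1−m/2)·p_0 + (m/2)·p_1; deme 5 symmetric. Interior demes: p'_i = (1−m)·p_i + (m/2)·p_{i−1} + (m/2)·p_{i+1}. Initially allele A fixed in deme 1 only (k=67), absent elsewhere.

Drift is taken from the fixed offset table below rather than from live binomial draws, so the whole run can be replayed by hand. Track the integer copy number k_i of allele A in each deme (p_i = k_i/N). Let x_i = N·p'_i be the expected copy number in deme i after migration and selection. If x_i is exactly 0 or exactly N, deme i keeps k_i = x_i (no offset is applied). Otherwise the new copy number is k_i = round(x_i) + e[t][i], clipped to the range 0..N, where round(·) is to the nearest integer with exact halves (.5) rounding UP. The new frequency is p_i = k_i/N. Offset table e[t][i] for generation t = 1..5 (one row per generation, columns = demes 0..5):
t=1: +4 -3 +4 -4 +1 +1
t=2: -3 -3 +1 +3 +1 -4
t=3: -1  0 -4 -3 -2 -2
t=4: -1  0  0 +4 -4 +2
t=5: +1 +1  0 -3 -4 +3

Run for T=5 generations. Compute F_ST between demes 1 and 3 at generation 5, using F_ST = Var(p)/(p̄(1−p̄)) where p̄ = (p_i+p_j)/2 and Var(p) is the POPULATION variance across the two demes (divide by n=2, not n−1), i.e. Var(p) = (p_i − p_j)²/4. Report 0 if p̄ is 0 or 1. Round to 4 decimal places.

0.0881

t=0: k=[0 67 0 0 0 0]
t=1: x=[9.0427 46.7954 9.4815 0.0000 0.0000 0.0000] k=[13 44 13 0 0 0]
t=2: x=[16.4388 34.0811 15.2726 1.8813 0.0000 0.0000] k=[13 31 16 5 0 0]
t=3: x=[14.6340 25.3347 16.2282 5.8593 0.7422 0.0000] k=[14 25 12 3 0 0]
t=4: x=[14.6196 20.7172 12.2924 3.8627 0.4454 0.0000] k=[14 21 12 8 0 0]
t=5: x=[14.0660 17.9414 12.4348 7.4068 1.1873 0.0000] k=[15 19 12 4 0 0]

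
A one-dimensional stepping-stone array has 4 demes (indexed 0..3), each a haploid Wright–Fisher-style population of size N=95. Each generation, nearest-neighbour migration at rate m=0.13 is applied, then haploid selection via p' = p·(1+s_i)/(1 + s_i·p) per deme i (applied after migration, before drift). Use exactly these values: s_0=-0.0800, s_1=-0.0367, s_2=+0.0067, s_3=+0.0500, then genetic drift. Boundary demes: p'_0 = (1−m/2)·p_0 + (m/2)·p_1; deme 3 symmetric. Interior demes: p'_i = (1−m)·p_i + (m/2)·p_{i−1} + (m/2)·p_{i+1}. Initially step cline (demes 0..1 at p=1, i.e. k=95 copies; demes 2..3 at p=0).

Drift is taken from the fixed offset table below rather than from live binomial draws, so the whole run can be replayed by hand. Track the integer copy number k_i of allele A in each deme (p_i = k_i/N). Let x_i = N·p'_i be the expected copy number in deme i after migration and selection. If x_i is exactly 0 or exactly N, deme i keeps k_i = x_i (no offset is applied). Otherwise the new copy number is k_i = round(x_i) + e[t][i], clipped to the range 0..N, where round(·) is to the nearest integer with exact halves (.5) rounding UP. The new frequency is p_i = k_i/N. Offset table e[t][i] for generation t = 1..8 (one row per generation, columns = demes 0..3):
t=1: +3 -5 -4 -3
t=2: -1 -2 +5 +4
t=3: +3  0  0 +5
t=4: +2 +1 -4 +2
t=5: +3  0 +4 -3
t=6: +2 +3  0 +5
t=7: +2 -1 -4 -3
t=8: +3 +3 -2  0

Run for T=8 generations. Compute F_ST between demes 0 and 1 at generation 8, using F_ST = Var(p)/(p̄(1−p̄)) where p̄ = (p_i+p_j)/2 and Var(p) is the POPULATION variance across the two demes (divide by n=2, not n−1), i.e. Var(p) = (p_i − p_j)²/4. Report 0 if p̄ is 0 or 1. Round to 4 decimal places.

t=0: k=[95 95 0 0]
t=1: x=[95.0000 88.6056 6.2137 0.0000] k=[95 84 2 0]
t=2: x=[94.2233 78.8910 7.2446 0.1365] k=[93 77 12 4]
t=3: x=[91.7048 73.1932 15.7927 4.7347] k=[95 73 16 10]
t=4: x=[93.4477 70.0431 19.4180 10.8502] k=[95 71 15 13]
t=5: x=[93.3068 68.2066 18.6097 13.6919] k=[95 68 23 11]
t=6: x=[93.0955 66.0834 25.2687 12.2928] k=[95 69 25 17]
t=7: x=[93.1659 67.0989 27.4702 18.2279] k=[95 66 23 15]
t=8: x=[92.9546 64.3185 25.3991 16.1640] k=[95 67 23 16]

0.1728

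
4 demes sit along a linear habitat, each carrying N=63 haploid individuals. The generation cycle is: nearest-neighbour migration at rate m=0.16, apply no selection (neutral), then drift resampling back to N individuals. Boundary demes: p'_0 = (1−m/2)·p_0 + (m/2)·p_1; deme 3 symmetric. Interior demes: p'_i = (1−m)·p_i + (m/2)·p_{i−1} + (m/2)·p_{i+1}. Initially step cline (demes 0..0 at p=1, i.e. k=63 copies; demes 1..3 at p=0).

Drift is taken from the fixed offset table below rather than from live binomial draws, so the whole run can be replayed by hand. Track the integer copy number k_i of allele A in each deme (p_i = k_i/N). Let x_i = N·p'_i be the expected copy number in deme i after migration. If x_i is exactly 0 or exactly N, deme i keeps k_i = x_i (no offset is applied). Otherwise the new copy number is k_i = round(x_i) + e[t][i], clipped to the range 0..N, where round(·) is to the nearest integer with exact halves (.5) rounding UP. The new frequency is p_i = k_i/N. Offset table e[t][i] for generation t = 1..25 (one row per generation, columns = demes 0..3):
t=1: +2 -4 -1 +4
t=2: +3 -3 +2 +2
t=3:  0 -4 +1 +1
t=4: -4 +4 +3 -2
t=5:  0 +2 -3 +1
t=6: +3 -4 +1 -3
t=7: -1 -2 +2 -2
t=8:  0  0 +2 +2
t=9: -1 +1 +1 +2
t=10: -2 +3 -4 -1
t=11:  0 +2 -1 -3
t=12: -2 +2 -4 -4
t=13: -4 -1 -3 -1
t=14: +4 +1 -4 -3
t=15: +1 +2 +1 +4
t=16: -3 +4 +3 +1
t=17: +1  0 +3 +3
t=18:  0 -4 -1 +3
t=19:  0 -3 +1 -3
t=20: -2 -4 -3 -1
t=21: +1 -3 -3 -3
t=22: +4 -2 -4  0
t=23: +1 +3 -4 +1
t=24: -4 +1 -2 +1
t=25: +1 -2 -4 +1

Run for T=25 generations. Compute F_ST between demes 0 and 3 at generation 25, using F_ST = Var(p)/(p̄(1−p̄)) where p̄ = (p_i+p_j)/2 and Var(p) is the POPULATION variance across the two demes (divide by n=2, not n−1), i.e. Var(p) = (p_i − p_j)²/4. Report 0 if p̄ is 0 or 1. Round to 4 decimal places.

0.0985

t=0: k=[63 0 0 0]
t=1: x=[57.9600 5.0400 0.0000 0.0000] k=[60 1 0 0]
t=2: x=[55.2800 5.6400 0.0800 0.0000] k=[58 3 2 0]
t=3: x=[53.6000 7.3200 1.9200 0.1600] k=[54 3 3 1]
t=4: x=[49.9200 7.0800 2.8400 1.1600] k=[46 11 6 0]
t=5: x=[43.2000 13.4000 5.9200 0.4800] k=[43 15 3 1]
t=6: x=[40.7600 16.2800 3.8000 1.1600] k=[44 12 5 0]
t=7: x=[41.4400 14.0000 5.1600 0.4000] k=[40 12 7 0]
t=8: x=[37.7600 13.8400 6.8400 0.5600] k=[38 14 9 3]
t=9: x=[36.0800 15.5200 8.9200 3.4800] k=[35 17 10 5]
t=10: x=[33.5600 17.8800 10.1600 5.4000] k=[32 21 6 4]
t=11: x=[31.1200 20.6800 7.0400 4.1600] k=[31 23 6 1]
t=12: x=[30.3600 22.2800 6.9600 1.4000] k=[28 24 3 0]
t=13: x=[27.6800 22.6400 4.4400 0.2400] k=[24 22 1 0]
t=14: x=[23.8400 20.4800 2.6000 0.0800] k=[28 21 0 0]
t=15: x=[27.4400 19.8800 1.6800 0.0000] k=[28 22 3 0]
t=16: x=[27.5200 20.9600 4.2800 0.2400] k=[25 25 7 1]
t=17: x=[25.0000 23.5600 7.9600 1.4800] k=[26 24 11 4]
t=18: x=[25.8400 23.1200 11.4800 4.5600] k=[26 19 10 8]
t=19: x=[25.4400 18.8400 10.5600 8.1600] k=[25 16 12 5]
t=20: x=[24.2800 16.4000 11.7600 5.5600] k=[22 12 9 5]
t=21: x=[21.2000 12.5600 8.9200 5.3200] k=[22 10 6 2]
t=22: x=[21.0400 10.6400 6.0000 2.3200] k=[25 9 2 2]
t=23: x=[23.7200 9.7200 2.5600 2.0000] k=[25 13 0 3]
t=24: x=[24.0400 12.9200 1.2800 2.7600] k=[20 14 0 4]
t=25: x=[19.5200 13.3600 1.4400 3.6800] k=[21 11 0 5]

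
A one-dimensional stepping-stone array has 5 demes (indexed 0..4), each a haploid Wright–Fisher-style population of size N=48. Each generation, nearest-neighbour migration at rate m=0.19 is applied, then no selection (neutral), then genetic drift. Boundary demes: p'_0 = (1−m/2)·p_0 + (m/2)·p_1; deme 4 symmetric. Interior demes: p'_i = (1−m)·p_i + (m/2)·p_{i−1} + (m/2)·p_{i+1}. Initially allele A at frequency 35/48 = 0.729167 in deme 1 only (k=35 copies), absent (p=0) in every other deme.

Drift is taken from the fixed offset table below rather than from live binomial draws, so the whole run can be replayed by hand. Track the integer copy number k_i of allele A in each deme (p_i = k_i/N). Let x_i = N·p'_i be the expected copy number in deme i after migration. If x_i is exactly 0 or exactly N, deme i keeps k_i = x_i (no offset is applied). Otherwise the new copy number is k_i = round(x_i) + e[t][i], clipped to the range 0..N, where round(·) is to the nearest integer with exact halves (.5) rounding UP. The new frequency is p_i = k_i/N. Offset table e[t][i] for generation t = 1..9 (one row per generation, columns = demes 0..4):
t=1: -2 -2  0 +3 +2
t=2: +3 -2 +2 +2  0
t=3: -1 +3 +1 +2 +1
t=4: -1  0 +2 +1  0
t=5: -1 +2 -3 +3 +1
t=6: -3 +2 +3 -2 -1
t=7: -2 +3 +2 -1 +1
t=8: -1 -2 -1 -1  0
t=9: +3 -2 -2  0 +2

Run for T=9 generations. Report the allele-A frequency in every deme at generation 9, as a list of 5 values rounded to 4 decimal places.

[0.1667, 0.2500, 0.2083, 0.1250, 0.1042]

t=0: k=[0 35 0 0 0]
t=1: x=[3.3250 28.3500 3.3250 0.0000 0.0000] k=[1 26 3 0 0]
t=2: x=[3.3750 21.4400 4.9000 0.2850 0.0000] k=[6 19 7 2 0]
t=3: x=[7.2350 16.6250 7.6650 2.2850 0.1900] k=[6 20 9 4 1]
t=4: x=[7.3300 17.6250 9.5700 4.1900 1.2850] k=[6 18 12 5 1]
t=5: x=[7.1400 16.2900 11.9050 5.2850 1.3800] k=[6 18 9 8 2]
t=6: x=[7.1400 16.0050 9.7600 7.5250 2.5700] k=[4 18 13 6 2]
t=7: x=[5.3300 16.1950 12.8100 6.2850 2.3800] k=[3 19 15 5 3]
t=8: x=[4.5200 17.1000 14.4300 5.7600 3.1900] k=[4 15 13 5 3]
t=9: x=[5.0450 13.7650 12.4300 5.5700 3.1900] k=[8 12 10 6 5]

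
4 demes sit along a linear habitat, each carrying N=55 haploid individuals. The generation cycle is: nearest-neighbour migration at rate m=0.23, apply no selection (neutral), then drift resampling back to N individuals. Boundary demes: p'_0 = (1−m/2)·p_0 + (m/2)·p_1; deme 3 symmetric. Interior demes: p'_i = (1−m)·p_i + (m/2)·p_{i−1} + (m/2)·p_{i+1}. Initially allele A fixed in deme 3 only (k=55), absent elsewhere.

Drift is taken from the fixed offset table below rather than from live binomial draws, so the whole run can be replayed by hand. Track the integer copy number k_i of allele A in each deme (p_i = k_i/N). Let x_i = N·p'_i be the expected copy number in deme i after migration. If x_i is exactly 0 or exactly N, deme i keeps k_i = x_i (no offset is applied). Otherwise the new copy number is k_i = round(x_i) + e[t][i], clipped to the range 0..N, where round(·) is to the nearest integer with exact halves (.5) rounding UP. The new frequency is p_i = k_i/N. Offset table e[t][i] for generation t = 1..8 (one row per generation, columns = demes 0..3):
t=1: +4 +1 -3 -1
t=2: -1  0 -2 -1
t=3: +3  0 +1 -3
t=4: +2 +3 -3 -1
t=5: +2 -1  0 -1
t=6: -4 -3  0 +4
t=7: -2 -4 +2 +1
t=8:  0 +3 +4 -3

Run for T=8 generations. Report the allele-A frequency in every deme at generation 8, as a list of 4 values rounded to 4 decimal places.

[0.0000, 0.0909, 0.3455, 0.4364]

t=0: k=[0 0 0 55]
t=1: x=[0.0000 0.0000 6.3250 48.6750] k=[0 0 3 48]
t=2: x=[0.0000 0.3450 7.8300 42.8250] k=[0 0 6 42]
t=3: x=[0.0000 0.6900 9.4500 37.8600] k=[0 1 10 35]
t=4: x=[0.1150 1.9200 11.8400 32.1250] k=[2 5 9 31]
t=5: x=[2.3450 5.1150 11.0700 28.4700] k=[4 4 11 27]
t=6: x=[4.0000 4.8050 12.0350 25.1600] k=[0 2 12 29]
t=7: x=[0.2300 2.9200 12.8050 27.0450] k=[0 0 15 28]
t=8: x=[0.0000 1.7250 14.7700 26.5050] k=[0 5 19 24]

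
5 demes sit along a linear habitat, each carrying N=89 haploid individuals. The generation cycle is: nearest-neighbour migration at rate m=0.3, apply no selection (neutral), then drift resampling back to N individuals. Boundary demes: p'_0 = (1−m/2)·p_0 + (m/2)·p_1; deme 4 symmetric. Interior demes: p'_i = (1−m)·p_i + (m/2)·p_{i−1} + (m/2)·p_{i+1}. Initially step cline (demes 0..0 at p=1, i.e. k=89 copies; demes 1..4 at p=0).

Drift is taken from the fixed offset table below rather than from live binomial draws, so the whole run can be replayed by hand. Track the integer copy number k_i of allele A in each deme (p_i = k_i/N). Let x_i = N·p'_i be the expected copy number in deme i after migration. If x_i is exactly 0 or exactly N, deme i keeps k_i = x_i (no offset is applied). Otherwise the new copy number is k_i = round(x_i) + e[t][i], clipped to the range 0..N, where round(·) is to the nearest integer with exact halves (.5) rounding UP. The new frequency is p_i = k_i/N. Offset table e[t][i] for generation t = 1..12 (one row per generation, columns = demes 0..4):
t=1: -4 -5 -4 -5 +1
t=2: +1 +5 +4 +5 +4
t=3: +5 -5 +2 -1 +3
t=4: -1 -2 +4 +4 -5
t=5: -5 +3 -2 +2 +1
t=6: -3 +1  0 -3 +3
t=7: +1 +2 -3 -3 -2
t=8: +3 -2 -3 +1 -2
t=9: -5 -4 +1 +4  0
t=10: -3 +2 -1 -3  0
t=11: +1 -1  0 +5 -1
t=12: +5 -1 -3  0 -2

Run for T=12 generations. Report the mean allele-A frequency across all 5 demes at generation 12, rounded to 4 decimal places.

0.1820

t=0: k=[89 0 0 0 0]
t=1: x=[75.6500 13.3500 0.0000 0.0000 0.0000] k=[72 8 0 0 0]
t=2: x=[62.4000 16.4000 1.2000 0.0000 0.0000] k=[63 21 5 0 0]
t=3: x=[56.7000 24.9000 6.6500 0.7500 0.0000] k=[62 20 9 0 0]
t=4: x=[55.7000 24.6500 9.3000 1.3500 0.0000] k=[55 23 13 5 0]
t=5: x=[50.2000 26.3000 13.3000 5.4500 0.7500] k=[45 29 11 7 2]
t=6: x=[42.6000 28.7000 13.1000 6.8500 2.7500] k=[40 30 13 4 6]
t=7: x=[38.5000 28.9500 14.2000 5.6500 5.7000] k=[40 31 11 3 4]
t=8: x=[38.6500 29.3500 12.8000 4.3500 3.8500] k=[42 27 10 5 2]
t=9: x=[39.7500 26.7000 11.8000 5.3000 2.4500] k=[35 23 13 9 2]
t=10: x=[33.2000 23.3000 13.9000 8.5500 3.0500] k=[30 25 13 6 3]
t=11: x=[29.2500 23.9500 13.7500 6.6000 3.4500] k=[30 23 14 12 2]
t=12: x=[28.9500 22.7000 15.0500 10.8000 3.5000] k=[34 22 12 11 2]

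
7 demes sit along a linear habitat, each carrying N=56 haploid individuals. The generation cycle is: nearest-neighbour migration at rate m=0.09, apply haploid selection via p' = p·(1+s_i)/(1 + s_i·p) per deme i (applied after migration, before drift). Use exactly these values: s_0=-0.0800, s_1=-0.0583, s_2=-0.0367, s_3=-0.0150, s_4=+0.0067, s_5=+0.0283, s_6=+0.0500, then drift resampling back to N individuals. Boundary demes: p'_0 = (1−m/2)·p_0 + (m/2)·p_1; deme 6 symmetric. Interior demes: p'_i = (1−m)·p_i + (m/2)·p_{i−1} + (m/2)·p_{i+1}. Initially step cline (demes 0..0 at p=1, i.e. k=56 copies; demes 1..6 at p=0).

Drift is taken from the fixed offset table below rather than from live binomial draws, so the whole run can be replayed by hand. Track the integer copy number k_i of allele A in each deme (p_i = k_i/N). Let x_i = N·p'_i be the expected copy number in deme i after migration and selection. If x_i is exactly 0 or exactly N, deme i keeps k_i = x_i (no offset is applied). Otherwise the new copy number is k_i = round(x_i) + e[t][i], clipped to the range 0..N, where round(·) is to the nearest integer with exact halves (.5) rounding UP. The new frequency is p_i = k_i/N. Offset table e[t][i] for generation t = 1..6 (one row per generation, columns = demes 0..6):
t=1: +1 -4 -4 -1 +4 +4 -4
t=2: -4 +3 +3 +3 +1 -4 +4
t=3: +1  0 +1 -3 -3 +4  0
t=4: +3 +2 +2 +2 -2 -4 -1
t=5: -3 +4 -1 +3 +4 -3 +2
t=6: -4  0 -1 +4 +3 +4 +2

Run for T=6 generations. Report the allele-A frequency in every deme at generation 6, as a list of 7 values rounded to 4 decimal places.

t=0: k=[56 0 0 0 0 0 0]
t=1: x=[53.2715 2.3793 0.0000 0.0000 0.0000 0.0000 0.0000] k=[54 0 0 0 0 0 0]
t=2: x=[51.2177 2.2941 0.0000 0.0000 0.0000 0.0000 0.0000] k=[47 5 0 0 0 0 0]
t=3: x=[44.3599 6.3203 0.2168 0.0000 0.0000 0.0000 0.0000] k=[45 6 1 0 0 0 0]
t=4: x=[42.4051 7.1470 1.1376 0.0443 0.0000 0.0000 0.0000] k=[45 9 3 2 0 0 0]
t=5: x=[42.5463 9.8528 3.1132 1.9267 0.0906 0.0000 0.0000] k=[40 14 2 5 4 0 0]
t=6: x=[37.8216 13.9902 2.5814 4.7538 3.8891 0.1851 0.0000] k=[34 14 2 9 7 4 0]

[0.6071, 0.2500, 0.0357, 0.1607, 0.1250, 0.0714, 0.0000]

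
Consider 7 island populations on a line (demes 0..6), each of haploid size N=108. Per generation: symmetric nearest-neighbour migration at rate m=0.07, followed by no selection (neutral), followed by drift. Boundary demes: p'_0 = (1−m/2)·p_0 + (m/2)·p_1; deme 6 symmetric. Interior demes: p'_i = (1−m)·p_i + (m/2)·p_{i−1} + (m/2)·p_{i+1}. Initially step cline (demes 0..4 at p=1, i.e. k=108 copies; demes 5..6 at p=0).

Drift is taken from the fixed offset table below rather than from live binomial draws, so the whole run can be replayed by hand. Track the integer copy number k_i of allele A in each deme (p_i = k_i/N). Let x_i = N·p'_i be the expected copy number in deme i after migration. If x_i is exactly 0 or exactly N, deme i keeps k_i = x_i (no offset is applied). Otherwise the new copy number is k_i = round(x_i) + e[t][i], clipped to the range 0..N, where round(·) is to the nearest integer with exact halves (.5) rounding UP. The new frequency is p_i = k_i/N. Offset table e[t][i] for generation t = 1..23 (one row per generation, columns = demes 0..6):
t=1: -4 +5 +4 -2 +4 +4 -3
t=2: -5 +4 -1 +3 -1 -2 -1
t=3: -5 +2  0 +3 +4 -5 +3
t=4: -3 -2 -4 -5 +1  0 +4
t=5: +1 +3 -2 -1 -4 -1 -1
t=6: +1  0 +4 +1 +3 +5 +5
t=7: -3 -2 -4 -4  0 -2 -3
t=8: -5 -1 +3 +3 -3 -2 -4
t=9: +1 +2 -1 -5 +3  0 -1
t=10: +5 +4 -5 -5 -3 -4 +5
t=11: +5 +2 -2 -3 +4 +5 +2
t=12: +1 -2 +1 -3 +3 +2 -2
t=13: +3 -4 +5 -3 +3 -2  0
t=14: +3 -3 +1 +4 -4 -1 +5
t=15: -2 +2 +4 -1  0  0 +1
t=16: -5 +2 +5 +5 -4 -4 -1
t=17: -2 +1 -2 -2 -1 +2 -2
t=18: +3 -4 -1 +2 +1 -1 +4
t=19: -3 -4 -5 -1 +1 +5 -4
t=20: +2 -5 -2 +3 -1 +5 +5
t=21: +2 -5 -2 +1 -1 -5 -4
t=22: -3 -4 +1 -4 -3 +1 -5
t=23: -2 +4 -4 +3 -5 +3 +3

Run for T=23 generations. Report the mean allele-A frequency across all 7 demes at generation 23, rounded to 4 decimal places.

t=0: k=[108 108 108 108 108 0 0]
t=1: x=[108.0000 108.0000 108.0000 108.0000 104.2200 3.7800 0.0000] k=[108 108 108 108 108 8 0]
t=2: x=[108.0000 108.0000 108.0000 108.0000 104.5000 11.2200 0.2800] k=[108 108 108 108 104 9 0]
t=3: x=[108.0000 108.0000 108.0000 107.8600 100.8150 12.0100 0.3150] k=[108 108 108 108 105 7 3]
t=4: x=[108.0000 108.0000 108.0000 107.8950 101.6750 10.2900 3.1400] k=[108 108 108 103 103 10 7]
t=5: x=[108.0000 108.0000 107.8250 103.1750 99.7450 13.1500 7.1050] k=[108 108 106 102 96 12 6]
t=6: x=[108.0000 107.9300 105.9300 101.9300 93.2700 14.7300 6.2100] k=[108 108 108 103 96 20 11]
t=7: x=[108.0000 108.0000 107.8250 102.9300 93.5850 22.3450 11.3150] k=[108 108 104 99 94 20 8]
t=8: x=[108.0000 107.8600 103.9650 99.0000 91.5850 22.1700 8.4200] k=[108 107 107 102 89 20 4]
t=9: x=[107.9650 107.0350 106.8250 101.7200 87.0400 21.8550 4.5600] k=[108 108 106 97 90 22 4]
t=10: x=[108.0000 107.9300 105.7550 97.0700 87.8650 23.7500 4.6300] k=[108 108 101 92 85 20 10]
t=11: x=[108.0000 107.7550 100.9300 92.0700 82.9700 21.9250 10.3500] k=[108 108 99 89 87 27 12]
t=12: x=[108.0000 107.6850 98.9650 89.2800 84.9700 28.5750 12.5250] k=[108 106 100 86 88 31 11]
t=13: x=[107.9300 105.8600 99.7200 86.5600 85.9350 32.2950 11.7000] k=[108 102 105 84 89 30 12]
t=14: x=[107.7900 102.3150 104.1600 84.9100 86.7600 31.4350 12.6300] k=[108 99 105 89 83 30 18]
t=15: x=[107.6850 99.5250 104.2300 89.3500 81.3550 31.4350 18.4200] k=[106 102 108 88 81 31 19]
t=16: x=[105.8600 102.3500 107.0900 88.4550 79.4950 32.3300 19.4200] k=[101 104 108 93 75 28 18]
t=17: x=[101.1050 104.0350 107.3350 92.8950 73.9850 29.2950 18.3500] k=[99 105 105 91 73 31 16]
t=18: x=[99.2100 104.7900 104.5100 90.8600 72.1600 31.9450 16.5250] k=[102 101 104 93 73 31 21]
t=19: x=[101.9650 101.1400 103.5100 92.6850 72.2300 32.1200 21.3500] k=[99 97 99 92 73 37 17]
t=20: x=[98.9300 97.1400 98.6850 91.5800 72.4050 37.5600 17.7000] k=[101 92 97 95 71 43 23]
t=21: x=[100.6850 92.4900 96.7550 94.2300 70.8600 43.2800 23.7000] k=[103 87 95 95 70 38 20]
t=22: x=[102.4400 87.8400 94.7200 94.1250 69.7550 38.4900 20.6300] k=[99 84 96 90 67 39 16]
t=23: x=[98.4750 84.9450 95.3700 89.4050 66.8250 39.1750 16.8050] k=[96 89 91 92 62 42 20]

0.6508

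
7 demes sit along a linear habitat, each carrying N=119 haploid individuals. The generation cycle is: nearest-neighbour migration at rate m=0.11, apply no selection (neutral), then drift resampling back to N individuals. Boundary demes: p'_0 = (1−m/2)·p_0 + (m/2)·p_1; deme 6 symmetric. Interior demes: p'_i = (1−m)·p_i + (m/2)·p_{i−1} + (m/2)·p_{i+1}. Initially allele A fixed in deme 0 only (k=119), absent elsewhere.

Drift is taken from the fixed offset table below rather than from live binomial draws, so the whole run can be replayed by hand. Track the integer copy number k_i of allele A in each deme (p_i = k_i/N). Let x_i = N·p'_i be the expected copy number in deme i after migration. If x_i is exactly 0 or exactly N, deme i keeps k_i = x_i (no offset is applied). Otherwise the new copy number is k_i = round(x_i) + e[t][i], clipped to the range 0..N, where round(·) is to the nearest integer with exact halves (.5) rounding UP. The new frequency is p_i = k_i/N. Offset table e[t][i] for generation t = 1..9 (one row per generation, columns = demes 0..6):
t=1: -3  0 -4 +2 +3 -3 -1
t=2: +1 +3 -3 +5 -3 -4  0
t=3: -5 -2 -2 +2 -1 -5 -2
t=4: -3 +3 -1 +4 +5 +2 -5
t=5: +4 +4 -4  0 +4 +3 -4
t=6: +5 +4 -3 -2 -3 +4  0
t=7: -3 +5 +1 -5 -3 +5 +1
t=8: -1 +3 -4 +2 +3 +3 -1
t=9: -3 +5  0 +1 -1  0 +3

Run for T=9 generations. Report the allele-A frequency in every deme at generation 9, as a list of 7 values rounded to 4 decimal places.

[0.6303, 0.4118, 0.0252, 0.0252, 0.0000, 0.0000, 0.0000]

t=0: k=[119 0 0 0 0 0 0]
t=1: x=[112.4550 6.5450 0.0000 0.0000 0.0000 0.0000 0.0000] k=[109 7 0 0 0 0 0]
t=2: x=[103.3900 12.2250 0.3850 0.0000 0.0000 0.0000 0.0000] k=[104 15 0 0 0 0 0]
t=3: x=[99.1050 19.0700 0.8250 0.0000 0.0000 0.0000 0.0000] k=[94 17 0 0 0 0 0]
t=4: x=[89.7650 20.3000 0.9350 0.0000 0.0000 0.0000 0.0000] k=[87 23 0 0 0 0 0]
t=5: x=[83.4800 25.2550 1.2650 0.0000 0.0000 0.0000 0.0000] k=[87 29 0 0 0 0 0]
t=6: x=[83.8100 30.5950 1.5950 0.0000 0.0000 0.0000 0.0000] k=[89 35 0 0 0 0 0]
t=7: x=[86.0300 36.0450 1.9250 0.0000 0.0000 0.0000 0.0000] k=[83 41 3 0 0 0 0]
t=8: x=[80.6900 41.2200 4.9250 0.1650 0.0000 0.0000 0.0000] k=[80 44 1 2 0 0 0]
t=9: x=[78.0200 43.6150 3.4200 1.8350 0.1100 0.0000 0.0000] k=[75 49 3 3 0 0 0]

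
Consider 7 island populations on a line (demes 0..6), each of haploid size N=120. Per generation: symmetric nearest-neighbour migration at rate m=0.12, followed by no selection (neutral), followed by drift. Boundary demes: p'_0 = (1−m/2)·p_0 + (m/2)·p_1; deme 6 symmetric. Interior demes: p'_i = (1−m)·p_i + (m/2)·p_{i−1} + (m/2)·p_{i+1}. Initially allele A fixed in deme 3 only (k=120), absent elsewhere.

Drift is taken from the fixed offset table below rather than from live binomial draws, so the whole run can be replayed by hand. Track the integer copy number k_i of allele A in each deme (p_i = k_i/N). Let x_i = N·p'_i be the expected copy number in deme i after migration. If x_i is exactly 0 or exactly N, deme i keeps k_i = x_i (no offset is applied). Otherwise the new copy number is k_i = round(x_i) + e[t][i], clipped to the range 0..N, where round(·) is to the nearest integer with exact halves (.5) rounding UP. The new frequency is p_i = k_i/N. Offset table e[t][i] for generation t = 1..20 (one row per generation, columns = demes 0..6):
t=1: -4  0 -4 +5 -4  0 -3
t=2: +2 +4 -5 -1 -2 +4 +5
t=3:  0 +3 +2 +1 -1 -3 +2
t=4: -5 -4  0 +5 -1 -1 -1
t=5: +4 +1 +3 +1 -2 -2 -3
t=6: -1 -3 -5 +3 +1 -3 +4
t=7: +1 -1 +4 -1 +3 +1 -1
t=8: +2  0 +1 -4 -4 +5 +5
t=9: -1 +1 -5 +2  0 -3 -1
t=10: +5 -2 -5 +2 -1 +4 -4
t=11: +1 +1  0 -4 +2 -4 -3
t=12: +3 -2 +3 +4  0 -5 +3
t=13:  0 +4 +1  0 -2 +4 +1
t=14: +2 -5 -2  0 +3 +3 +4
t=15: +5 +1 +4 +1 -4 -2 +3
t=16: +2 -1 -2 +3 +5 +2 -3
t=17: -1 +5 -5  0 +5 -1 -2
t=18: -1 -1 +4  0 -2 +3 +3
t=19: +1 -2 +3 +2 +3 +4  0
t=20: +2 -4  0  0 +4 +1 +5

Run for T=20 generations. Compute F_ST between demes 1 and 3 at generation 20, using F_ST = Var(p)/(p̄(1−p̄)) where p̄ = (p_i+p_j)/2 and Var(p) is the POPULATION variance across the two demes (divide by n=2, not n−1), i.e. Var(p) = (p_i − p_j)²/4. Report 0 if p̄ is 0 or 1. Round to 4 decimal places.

t=0: k=[0 0 0 120 0 0 0]
t=1: x=[0.0000 0.0000 7.2000 105.6000 7.2000 0.0000 0.0000] k=[0 0 3 111 3 0 0]
t=2: x=[0.0000 0.1800 9.3000 98.0400 9.3000 0.1800 0.0000] k=[0 4 4 97 7 4 0]
t=3: x=[0.2400 3.7600 9.5800 86.0200 12.2200 3.9400 0.2400] k=[0 7 12 87 11 1 2]
t=4: x=[0.4200 6.8800 16.2000 77.9400 14.9600 1.6600 1.9400] k=[0 3 16 83 14 1 1]
t=5: x=[0.1800 3.6000 19.2400 74.8400 17.3600 1.7800 1.0000] k=[4 5 22 76 15 0 0]
t=6: x=[4.0600 5.9600 24.2200 69.1000 17.7600 0.9000 0.0000] k=[3 3 19 72 19 0 0]
t=7: x=[3.0000 3.9600 21.2200 65.6400 21.0400 1.1400 0.0000] k=[4 3 25 65 24 2 0]
t=8: x=[3.9400 4.3800 26.0800 60.1400 25.1400 3.2000 0.1200] k=[6 4 27 56 21 8 5]
t=9: x=[5.8800 5.5000 27.3600 52.1600 22.3200 8.6000 5.1800] k=[5 7 22 54 22 6 4]
t=10: x=[5.1200 7.7800 23.0200 50.1600 22.9600 6.8400 4.1200] k=[10 6 18 52 22 11 0]
t=11: x=[9.7600 6.9600 19.3200 48.1600 23.1400 11.0000 0.6600] k=[11 8 19 44 25 7 0]
t=12: x=[10.8200 8.8400 19.8400 41.3600 25.0600 7.6600 0.4200] k=[14 7 23 45 25 3 3]
t=13: x=[13.5800 8.3800 23.3600 42.4800 24.8800 4.3200 3.0000] k=[14 12 24 42 23 8 4]
t=14: x=[13.8800 12.8400 24.3600 39.7800 23.2400 8.6600 4.2400] k=[16 8 22 40 26 12 8]
t=15: x=[15.5200 9.3200 22.2400 38.0800 26.0000 12.6000 8.2400] k=[21 10 26 39 22 11 11]
t=16: x=[20.3400 11.6200 25.8200 37.2000 22.3600 11.6600 11.0000] k=[22 11 24 40 27 14 8]
t=17: x=[21.3400 12.4400 24.1800 38.2600 27.0000 14.4200 8.3600] k=[20 17 19 38 32 13 6]
t=18: x=[19.8200 17.3000 20.0200 36.5000 31.2200 13.7200 6.4200] k=[19 16 24 37 29 17 9]
t=19: x=[18.8200 16.6600 24.3000 35.7400 28.7600 17.2400 9.4800] k=[20 15 27 38 32 21 9]
t=20: x=[19.7000 16.0200 26.9400 36.9800 31.7000 20.9400 9.7200] k=[22 12 27 37 36 22 15]

0.0668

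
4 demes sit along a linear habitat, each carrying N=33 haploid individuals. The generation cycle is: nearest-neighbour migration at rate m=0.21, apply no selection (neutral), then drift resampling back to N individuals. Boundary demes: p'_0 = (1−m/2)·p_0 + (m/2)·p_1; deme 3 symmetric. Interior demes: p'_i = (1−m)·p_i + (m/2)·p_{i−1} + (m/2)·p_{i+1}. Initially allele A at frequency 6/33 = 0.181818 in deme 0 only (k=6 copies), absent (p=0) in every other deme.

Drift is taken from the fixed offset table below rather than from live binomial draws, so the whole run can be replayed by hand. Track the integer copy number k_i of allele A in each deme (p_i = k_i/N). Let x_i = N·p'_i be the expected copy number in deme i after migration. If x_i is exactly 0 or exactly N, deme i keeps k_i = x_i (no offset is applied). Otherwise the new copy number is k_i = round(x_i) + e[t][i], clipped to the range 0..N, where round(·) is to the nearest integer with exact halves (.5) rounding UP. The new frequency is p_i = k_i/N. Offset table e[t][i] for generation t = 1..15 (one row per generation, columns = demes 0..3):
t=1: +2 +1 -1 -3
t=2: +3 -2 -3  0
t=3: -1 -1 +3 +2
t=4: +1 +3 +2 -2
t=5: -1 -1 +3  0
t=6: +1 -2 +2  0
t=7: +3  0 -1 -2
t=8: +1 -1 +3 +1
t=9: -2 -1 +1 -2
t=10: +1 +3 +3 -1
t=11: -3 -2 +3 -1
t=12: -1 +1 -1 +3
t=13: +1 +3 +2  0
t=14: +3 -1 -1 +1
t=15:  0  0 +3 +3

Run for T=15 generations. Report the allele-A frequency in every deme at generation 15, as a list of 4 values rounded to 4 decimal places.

[0.2424, 0.2121, 0.3030, 0.2727]

t=0: k=[6 0 0 0]
t=1: x=[5.3700 0.6300 0.0000 0.0000] k=[7 2 0 0]
t=2: x=[6.4750 2.3150 0.2100 0.0000] k=[9 0 0 0]
t=3: x=[8.0550 0.9450 0.0000 0.0000] k=[7 0 0 0]
t=4: x=[6.2650 0.7350 0.0000 0.0000] k=[7 4 0 0]
t=5: x=[6.6850 3.8950 0.4200 0.0000] k=[6 3 3 0]
t=6: x=[5.6850 3.3150 2.6850 0.3150] k=[7 1 5 0]
t=7: x=[6.3700 2.0500 4.0550 0.5250] k=[9 2 3 0]
t=8: x=[8.2650 2.8400 2.5800 0.3150] k=[9 2 6 1]
t=9: x=[8.2650 3.1550 5.0550 1.5250] k=[6 2 6 0]
t=10: x=[5.5800 2.8400 4.9500 0.6300] k=[7 6 8 0]
t=11: x=[6.8950 6.3150 6.9500 0.8400] k=[4 4 10 0]
t=12: x=[4.0000 4.6300 8.3200 1.0500] k=[3 6 7 4]
t=13: x=[3.3150 5.7900 6.5800 4.3150] k=[4 9 9 4]
t=14: x=[4.5250 8.4750 8.4750 4.5250] k=[8 7 7 6]
t=15: x=[7.8950 7.1050 6.8950 6.1050] k=[8 7 10 9]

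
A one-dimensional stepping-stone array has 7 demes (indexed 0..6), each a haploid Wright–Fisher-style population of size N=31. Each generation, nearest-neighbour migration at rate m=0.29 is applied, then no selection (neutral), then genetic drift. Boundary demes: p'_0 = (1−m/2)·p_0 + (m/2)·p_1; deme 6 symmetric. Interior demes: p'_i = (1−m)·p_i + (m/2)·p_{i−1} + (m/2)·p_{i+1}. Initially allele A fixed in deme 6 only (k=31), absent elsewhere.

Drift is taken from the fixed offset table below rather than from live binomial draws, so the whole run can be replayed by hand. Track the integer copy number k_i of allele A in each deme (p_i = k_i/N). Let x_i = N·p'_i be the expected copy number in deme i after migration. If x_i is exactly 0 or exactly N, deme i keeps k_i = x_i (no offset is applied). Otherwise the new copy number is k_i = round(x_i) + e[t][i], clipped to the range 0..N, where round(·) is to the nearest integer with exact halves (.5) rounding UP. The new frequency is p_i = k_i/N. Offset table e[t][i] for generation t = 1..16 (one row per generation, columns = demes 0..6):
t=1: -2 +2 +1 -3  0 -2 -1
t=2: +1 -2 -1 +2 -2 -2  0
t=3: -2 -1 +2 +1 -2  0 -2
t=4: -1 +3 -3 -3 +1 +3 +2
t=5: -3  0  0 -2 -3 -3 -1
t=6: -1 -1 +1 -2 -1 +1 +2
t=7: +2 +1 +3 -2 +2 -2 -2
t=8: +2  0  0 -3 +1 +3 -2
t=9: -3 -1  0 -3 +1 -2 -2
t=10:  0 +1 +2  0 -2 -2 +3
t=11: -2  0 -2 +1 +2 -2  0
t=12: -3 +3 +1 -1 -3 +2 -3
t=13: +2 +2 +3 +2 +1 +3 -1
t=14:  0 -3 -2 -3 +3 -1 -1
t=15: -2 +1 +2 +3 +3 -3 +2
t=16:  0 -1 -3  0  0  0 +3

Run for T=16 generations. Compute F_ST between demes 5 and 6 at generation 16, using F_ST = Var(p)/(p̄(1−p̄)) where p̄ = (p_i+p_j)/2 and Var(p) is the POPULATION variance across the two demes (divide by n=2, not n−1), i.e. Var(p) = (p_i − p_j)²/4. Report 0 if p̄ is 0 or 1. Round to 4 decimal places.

0.0355

t=0: k=[0 0 0 0 0 0 31]
t=1: x=[0.0000 0.0000 0.0000 0.0000 0.0000 4.4950 26.5050] k=[0 0 0 0 0 2 26]
t=2: x=[0.0000 0.0000 0.0000 0.0000 0.2900 5.1900 22.5200] k=[0 0 0 0 0 3 23]
t=3: x=[0.0000 0.0000 0.0000 0.0000 0.4350 5.4650 20.1000] k=[0 0 0 0 0 5 18]
t=4: x=[0.0000 0.0000 0.0000 0.0000 0.7250 6.1600 16.1150] k=[0 0 0 0 2 9 18]
t=5: x=[0.0000 0.0000 0.0000 0.2900 2.7250 9.2900 16.6950] k=[0 0 0 0 0 6 16]
t=6: x=[0.0000 0.0000 0.0000 0.0000 0.8700 6.5800 14.5500] k=[0 0 0 0 0 8 17]
t=7: x=[0.0000 0.0000 0.0000 0.0000 1.1600 8.1450 15.6950] k=[0 0 0 0 3 6 14]
t=8: x=[0.0000 0.0000 0.0000 0.4350 3.0000 6.7250 12.8400] k=[0 0 0 0 4 10 11]
t=9: x=[0.0000 0.0000 0.0000 0.5800 4.2900 9.2750 10.8550] k=[0 0 0 0 5 7 9]
t=10: x=[0.0000 0.0000 0.0000 0.7250 4.5650 7.0000 8.7100] k=[0 0 0 1 3 5 12]
t=11: x=[0.0000 0.0000 0.1450 1.1450 3.0000 5.7250 10.9850] k=[0 0 0 2 5 4 11]
t=12: x=[0.0000 0.0000 0.2900 2.1450 4.4200 5.1600 9.9850] k=[0 0 1 1 1 7 7]
t=13: x=[0.0000 0.1450 0.8550 1.0000 1.8700 6.1300 7.0000] k=[0 2 4 3 3 9 6]
t=14: x=[0.2900 2.0000 3.5650 3.1450 3.8700 7.6950 6.4350] k=[0 0 2 0 7 7 5]
t=15: x=[0.0000 0.2900 1.4200 1.3050 5.9850 6.7100 5.2900] k=[0 1 3 4 9 4 7]
t=16: x=[0.1450 1.1450 2.8550 4.5800 7.5500 5.1600 6.5650] k=[0 0 0 5 8 5 10]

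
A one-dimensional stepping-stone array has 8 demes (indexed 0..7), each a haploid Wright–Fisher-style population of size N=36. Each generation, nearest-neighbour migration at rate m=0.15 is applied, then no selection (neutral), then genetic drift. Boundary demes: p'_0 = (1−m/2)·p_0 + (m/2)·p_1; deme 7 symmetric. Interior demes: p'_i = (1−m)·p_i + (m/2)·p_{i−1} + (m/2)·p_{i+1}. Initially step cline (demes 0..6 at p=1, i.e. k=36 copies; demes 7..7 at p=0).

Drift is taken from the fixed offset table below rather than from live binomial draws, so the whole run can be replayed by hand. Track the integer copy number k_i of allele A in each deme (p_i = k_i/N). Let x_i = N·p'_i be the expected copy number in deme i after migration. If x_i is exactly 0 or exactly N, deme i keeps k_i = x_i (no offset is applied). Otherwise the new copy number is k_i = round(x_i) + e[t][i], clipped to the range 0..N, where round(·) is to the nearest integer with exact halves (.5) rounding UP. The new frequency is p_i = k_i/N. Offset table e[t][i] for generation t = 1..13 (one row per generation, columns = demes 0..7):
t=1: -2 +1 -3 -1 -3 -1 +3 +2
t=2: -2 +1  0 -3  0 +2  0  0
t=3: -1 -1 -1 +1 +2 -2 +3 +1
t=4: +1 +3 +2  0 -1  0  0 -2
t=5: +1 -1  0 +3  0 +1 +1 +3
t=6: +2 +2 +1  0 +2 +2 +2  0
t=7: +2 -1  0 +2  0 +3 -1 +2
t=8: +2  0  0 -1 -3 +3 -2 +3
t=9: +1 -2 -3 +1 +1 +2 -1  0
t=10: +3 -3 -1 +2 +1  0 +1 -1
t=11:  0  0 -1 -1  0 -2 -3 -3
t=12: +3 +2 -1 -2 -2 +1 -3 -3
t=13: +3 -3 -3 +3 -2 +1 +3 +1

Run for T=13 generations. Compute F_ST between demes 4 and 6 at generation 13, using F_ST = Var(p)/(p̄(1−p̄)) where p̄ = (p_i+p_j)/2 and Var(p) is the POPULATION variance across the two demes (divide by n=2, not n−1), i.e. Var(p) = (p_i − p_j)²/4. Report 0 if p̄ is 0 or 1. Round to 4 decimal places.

0.0573

t=0: k=[36 36 36 36 36 36 36 0]
t=1: x=[36.0000 36.0000 36.0000 36.0000 36.0000 36.0000 33.3000 2.7000] k=[36 36 36 36 36 36 36 5]
t=2: x=[36.0000 36.0000 36.0000 36.0000 36.0000 36.0000 33.6750 7.3250] k=[36 36 36 36 36 36 34 7]
t=3: x=[36.0000 36.0000 36.0000 36.0000 36.0000 35.8500 32.1250 9.0250] k=[36 36 36 36 36 34 35 10]
t=4: x=[36.0000 36.0000 36.0000 36.0000 35.8500 34.2250 33.0500 11.8750] k=[36 36 36 36 35 34 33 10]
t=5: x=[36.0000 36.0000 36.0000 35.9250 35.0000 34.0000 31.3500 11.7250] k=[36 36 36 36 35 35 32 15]
t=6: x=[36.0000 36.0000 36.0000 35.9250 35.0750 34.7750 30.9500 16.2750] k=[36 36 36 36 36 36 33 16]
t=7: x=[36.0000 36.0000 36.0000 36.0000 36.0000 35.7750 31.9500 17.2750] k=[36 36 36 36 36 36 31 19]
t=8: x=[36.0000 36.0000 36.0000 36.0000 36.0000 35.6250 30.4750 19.9000] k=[36 36 36 36 36 36 28 23]
t=9: x=[36.0000 36.0000 36.0000 36.0000 36.0000 35.4000 28.2250 23.3750] k=[36 36 36 36 36 36 27 23]
t=10: x=[36.0000 36.0000 36.0000 36.0000 36.0000 35.3250 27.3750 23.3000] k=[36 36 36 36 36 35 28 22]
t=11: x=[36.0000 36.0000 36.0000 36.0000 35.9250 34.5500 28.0750 22.4500] k=[36 36 36 36 36 33 25 19]
t=12: x=[36.0000 36.0000 36.0000 36.0000 35.7750 32.6250 25.1500 19.4500] k=[36 36 36 36 34 34 22 16]
t=13: x=[36.0000 36.0000 36.0000 35.8500 34.1500 33.1000 22.4500 16.4500] k=[36 36 36 36 32 34 25 17]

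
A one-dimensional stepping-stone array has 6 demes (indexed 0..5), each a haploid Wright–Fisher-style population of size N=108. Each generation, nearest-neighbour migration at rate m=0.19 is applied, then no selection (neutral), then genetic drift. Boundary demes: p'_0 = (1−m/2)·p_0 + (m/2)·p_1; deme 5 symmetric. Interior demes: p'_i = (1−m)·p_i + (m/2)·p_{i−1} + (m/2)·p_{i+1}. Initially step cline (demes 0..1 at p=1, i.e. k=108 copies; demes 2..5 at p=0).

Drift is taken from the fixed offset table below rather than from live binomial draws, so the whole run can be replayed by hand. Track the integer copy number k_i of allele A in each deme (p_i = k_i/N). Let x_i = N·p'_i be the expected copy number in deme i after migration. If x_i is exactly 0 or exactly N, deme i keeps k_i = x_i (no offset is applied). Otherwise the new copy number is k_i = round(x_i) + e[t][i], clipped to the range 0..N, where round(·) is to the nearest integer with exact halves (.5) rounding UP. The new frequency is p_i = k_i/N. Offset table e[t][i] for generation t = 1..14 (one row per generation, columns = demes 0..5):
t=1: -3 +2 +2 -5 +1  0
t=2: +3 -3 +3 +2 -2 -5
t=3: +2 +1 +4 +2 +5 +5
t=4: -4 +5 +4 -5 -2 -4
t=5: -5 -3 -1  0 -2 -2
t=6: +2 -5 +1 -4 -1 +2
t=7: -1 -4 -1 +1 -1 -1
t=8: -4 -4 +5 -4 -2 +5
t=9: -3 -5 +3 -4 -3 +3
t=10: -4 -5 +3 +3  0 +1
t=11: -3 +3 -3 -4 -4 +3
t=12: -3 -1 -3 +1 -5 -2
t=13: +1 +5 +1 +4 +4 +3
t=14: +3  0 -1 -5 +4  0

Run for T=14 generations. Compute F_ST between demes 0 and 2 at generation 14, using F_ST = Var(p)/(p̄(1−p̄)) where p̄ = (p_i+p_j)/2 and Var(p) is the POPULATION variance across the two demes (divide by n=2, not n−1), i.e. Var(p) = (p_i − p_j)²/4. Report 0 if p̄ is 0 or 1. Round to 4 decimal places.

0.0934

t=0: k=[108 108 0 0 0 0]
t=1: x=[108.0000 97.7400 10.2600 0.0000 0.0000 0.0000] k=[108 100 12 0 0 0]
t=2: x=[107.2400 92.4000 19.2200 1.1400 0.0000 0.0000] k=[108 89 22 3 0 0]
t=3: x=[106.1950 84.4400 26.5600 4.5200 0.2850 0.0000] k=[108 85 31 7 5 0]
t=4: x=[105.8150 82.0550 33.8500 9.0900 4.7150 0.4750] k=[102 87 38 4 3 0]
t=5: x=[100.5750 83.7700 39.4250 7.1350 2.8100 0.2850] k=[96 81 38 7 1 0]
t=6: x=[94.5750 78.3400 39.1400 9.3750 1.4750 0.0950] k=[97 73 40 5 0 2]
t=7: x=[94.7200 72.1450 39.8100 7.8500 0.6650 1.8100] k=[94 68 39 9 0 1]
t=8: x=[91.5300 67.7150 38.9050 10.9950 0.9500 0.9050] k=[88 64 44 7 0 6]
t=9: x=[85.7200 64.3800 42.3850 9.8500 1.2350 5.4300] k=[83 59 45 6 0 8]
t=10: x=[80.7200 59.9500 42.6250 9.1350 1.3300 7.2400] k=[77 55 46 12 1 8]
t=11: x=[74.9100 56.2350 43.6250 14.1850 2.7100 7.3350] k=[72 59 41 10 0 10]
t=12: x=[70.7650 58.5250 39.7650 11.9950 1.9000 9.0500] k=[68 58 37 13 0 7]
t=13: x=[67.0500 56.9550 36.7150 14.0450 1.9000 6.3350] k=[68 62 38 18 6 9]
t=14: x=[67.4300 60.2900 38.3800 18.7600 7.4250 8.7150] k=[70 60 37 14 11 9]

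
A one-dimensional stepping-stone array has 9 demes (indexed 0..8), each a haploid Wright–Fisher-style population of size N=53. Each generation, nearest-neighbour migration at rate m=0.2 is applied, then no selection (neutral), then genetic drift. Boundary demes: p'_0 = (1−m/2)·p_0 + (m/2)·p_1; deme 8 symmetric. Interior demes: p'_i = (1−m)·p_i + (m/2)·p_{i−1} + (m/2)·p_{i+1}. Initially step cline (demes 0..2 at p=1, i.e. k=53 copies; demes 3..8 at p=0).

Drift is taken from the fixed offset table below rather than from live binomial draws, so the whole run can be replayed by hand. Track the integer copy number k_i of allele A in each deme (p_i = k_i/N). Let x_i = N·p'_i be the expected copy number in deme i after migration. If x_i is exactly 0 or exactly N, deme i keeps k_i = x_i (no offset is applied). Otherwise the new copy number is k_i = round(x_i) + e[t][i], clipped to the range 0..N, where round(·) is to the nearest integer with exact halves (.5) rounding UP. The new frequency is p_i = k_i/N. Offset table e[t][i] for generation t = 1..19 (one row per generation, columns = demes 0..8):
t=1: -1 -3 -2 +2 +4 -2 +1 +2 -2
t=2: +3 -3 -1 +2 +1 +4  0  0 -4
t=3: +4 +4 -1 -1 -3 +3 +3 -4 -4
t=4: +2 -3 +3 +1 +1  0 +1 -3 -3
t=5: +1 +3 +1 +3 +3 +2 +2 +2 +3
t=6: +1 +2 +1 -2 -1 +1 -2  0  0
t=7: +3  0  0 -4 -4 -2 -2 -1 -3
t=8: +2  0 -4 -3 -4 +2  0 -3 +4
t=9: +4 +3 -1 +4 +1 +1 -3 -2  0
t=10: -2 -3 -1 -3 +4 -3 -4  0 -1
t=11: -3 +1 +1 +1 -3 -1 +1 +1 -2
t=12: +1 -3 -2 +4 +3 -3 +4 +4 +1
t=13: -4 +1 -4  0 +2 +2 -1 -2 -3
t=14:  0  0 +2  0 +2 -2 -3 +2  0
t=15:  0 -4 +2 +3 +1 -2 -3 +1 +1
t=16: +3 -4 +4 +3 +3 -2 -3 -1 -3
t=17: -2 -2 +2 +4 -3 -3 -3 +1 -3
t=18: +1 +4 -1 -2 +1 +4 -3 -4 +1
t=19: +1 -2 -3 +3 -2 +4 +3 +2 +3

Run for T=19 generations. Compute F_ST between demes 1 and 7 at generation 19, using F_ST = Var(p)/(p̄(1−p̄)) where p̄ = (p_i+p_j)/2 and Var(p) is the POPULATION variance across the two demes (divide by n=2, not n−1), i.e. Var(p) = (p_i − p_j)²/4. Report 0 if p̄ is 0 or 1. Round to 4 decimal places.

0.4909

t=0: k=[53 53 53 0 0 0 0 0 0]
t=1: x=[53.0000 53.0000 47.7000 5.3000 0.0000 0.0000 0.0000 0.0000 0.0000] k=[53 53 46 7 0 0 0 0 0]
t=2: x=[53.0000 52.3000 42.8000 10.2000 0.7000 0.0000 0.0000 0.0000 0.0000] k=[53 49 42 12 2 0 0 0 0]
t=3: x=[52.6000 48.7000 39.7000 14.0000 2.8000 0.2000 0.0000 0.0000 0.0000] k=[53 53 39 13 0 3 0 0 0]
t=4: x=[53.0000 51.6000 37.8000 14.3000 1.6000 2.4000 0.3000 0.0000 0.0000] k=[53 49 41 15 3 2 1 0 0]
t=5: x=[52.6000 48.6000 39.2000 16.4000 4.1000 2.0000 1.0000 0.1000 0.0000] k=[53 52 40 19 7 4 3 2 0]
t=6: x=[52.9000 50.9000 39.1000 19.9000 7.9000 4.2000 3.0000 1.9000 0.2000] k=[53 53 40 18 7 5 1 2 0]
t=7: x=[53.0000 51.7000 39.1000 19.1000 7.9000 4.8000 1.5000 1.7000 0.2000] k=[53 52 39 15 4 3 0 1 0]
t=8: x=[52.9000 50.8000 37.9000 16.3000 5.0000 2.8000 0.4000 0.8000 0.1000] k=[53 51 34 13 1 5 0 0 4]
t=9: x=[52.8000 49.5000 33.6000 13.9000 2.6000 4.1000 0.5000 0.4000 3.6000] k=[53 53 33 18 4 5 0 0 4]
t=10: x=[53.0000 51.0000 33.5000 18.1000 5.5000 4.4000 0.5000 0.4000 3.6000] k=[53 48 33 15 10 1 0 0 3]
t=11: x=[52.5000 47.0000 32.7000 16.3000 9.6000 1.8000 0.1000 0.3000 2.7000] k=[50 48 34 17 7 1 1 1 1]
t=12: x=[49.8000 46.8000 33.7000 17.7000 7.4000 1.6000 1.0000 1.0000 1.0000] k=[51 44 32 22 10 0 5 5 2]
t=13: x=[50.3000 43.5000 32.2000 21.8000 10.2000 1.5000 4.5000 4.7000 2.3000] k=[46 45 28 22 12 4 4 3 0]
t=14: x=[45.9000 43.4000 29.1000 21.6000 12.2000 4.8000 3.9000 2.8000 0.3000] k=[46 43 31 22 14 3 1 5 0]
t=15: x=[45.7000 42.1000 31.3000 22.1000 13.7000 3.9000 1.6000 4.1000 0.5000] k=[46 38 33 25 15 2 0 5 2]
t=16: x=[45.2000 38.3000 32.7000 24.8000 14.7000 3.1000 0.7000 4.2000 2.3000] k=[48 34 37 28 18 1 0 3 0]
t=17: x=[46.6000 35.7000 35.8000 27.9000 17.3000 2.6000 0.4000 2.4000 0.3000] k=[45 34 38 32 14 0 0 3 0]
t=18: x=[43.9000 35.5000 37.0000 30.8000 14.4000 1.4000 0.3000 2.4000 0.3000] k=[45 40 36 29 15 5 0 0 1]
t=19: x=[44.5000 40.1000 35.7000 28.3000 15.4000 5.5000 0.5000 0.1000 0.9000] k=[46 38 33 31 13 10 4 2 4]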